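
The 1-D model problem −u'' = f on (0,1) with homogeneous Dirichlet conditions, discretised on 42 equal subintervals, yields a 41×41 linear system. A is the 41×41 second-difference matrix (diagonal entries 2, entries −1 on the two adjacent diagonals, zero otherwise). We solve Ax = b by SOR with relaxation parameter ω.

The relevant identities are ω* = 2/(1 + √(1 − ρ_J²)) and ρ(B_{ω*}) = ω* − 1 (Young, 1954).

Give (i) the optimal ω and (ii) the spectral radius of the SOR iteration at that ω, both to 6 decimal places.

n=41: λ(B_J) = 1 − λ(A)/2 = cos(kπ/42); k=1 gives ρ_J = 0.997204.
√(1−ρ_J²) simplifies to sin(π/42) = 0.0747301.
So ω* = 2/1.0747301 = 1.860932 (Young).
Hence ρ(B_{ω*}) = 1.860932 − 1 = 0.860932.

ω* = 1.860932, ρ_SOR = 0.860932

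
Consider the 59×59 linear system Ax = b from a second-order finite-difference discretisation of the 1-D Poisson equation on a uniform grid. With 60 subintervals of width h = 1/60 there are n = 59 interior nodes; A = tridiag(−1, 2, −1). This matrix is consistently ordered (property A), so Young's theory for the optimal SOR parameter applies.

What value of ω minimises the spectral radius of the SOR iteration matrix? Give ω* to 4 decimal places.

ω* = 1.9005

B_J for the 59×59 system has eigenvalues cos(kπ/60); ρ_J = cos(π/60) = 0.9986.
√(1−ρ_J²) simplifies to sin(π/60) = 0.05234.
ω* = 2 / (1 + 0.05234) = 2 / 1.05234 ≈ 1.9005.
[ρ_SOR] ω* − 1 = 0.9005.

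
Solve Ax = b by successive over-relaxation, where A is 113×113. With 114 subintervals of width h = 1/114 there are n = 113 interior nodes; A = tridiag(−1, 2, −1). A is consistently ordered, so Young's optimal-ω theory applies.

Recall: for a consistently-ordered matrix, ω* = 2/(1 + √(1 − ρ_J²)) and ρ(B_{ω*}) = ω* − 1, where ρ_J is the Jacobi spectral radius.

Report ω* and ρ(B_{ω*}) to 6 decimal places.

ω* = 1.946369, ρ_SOR = 0.946369

n=113: λ(B_J) = 1 − λ(A)/2 = cos(kπ/114); k=1 gives ρ_J = 0.999620.
√(1−ρ_J²) = |sin(π/114)| = 0.0275543
ω* = 2/(1 + 0.0275543) = 2/1.0275543 = 1.946369.
ρ_SOR = ω* − 1 = 1.946369 − 1 = 0.946369.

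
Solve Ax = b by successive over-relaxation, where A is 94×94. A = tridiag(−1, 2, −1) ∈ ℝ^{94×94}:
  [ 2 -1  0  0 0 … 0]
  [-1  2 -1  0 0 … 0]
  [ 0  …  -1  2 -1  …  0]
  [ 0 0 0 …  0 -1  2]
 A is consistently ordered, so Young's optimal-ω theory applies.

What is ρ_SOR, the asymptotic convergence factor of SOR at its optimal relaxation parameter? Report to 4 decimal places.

ρ_J = max_k |cos(kπ/95)| = cos(π/95) = 0.9995
√(1−ρ_J²) simplifies to sin(π/95) = 0.03306.
ω* = 2/(1+0.03306) = 1.9360
ρ_SOR = ω* − 1 = 1.9360 − 1 = 0.9360.

ρ_SOR = 0.9360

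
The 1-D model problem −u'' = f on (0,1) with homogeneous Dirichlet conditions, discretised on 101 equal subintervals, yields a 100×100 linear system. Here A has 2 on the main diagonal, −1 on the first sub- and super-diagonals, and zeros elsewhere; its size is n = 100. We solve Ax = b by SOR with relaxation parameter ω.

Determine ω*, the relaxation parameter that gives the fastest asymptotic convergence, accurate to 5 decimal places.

ω* = 1.93968

ρ_J = max_k |cos(kπ/101)| = cos(π/101) = 0.99952
√(1−ρ_J²) = |sin(π/101)| = 0.031100
Young: ω* = 2/(1+√(1−ρ_J²)) = 2/(1+0.031100) = 2/1.031100 = 1.93968.
Hence ρ(B_{ω*}) = 1.93968 − 1 = 0.93968.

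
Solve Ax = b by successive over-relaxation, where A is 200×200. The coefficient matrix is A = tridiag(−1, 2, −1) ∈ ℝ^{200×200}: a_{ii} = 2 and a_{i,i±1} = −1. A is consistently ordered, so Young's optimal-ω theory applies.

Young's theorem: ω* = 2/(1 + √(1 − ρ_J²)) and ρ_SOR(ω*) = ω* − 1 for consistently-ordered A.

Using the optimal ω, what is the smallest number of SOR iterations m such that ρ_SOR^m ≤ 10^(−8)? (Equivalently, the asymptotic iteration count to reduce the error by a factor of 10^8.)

spectrum of D⁻¹(L+U) = {cos(kπ/201) : 1≤k≤200}; ρ_J = cos(π/201) = 0.9998779.
√(1−ρ_J²) = |sin(π/201)| = 0.0156292
ω* = 2/(1 + 0.0156292) = 2/1.0156292 = 1.9692226.
Hence ρ(B_{ω*}) = 1.9692226 − 1 = 0.9692226.
(0.9692226)^m ≤ 10^{−8}  ⇒  m·ln(0.9692226) ≤ −8·ln10  ⇒  m ≥ 589.255  ⇒  m = 590

m = 590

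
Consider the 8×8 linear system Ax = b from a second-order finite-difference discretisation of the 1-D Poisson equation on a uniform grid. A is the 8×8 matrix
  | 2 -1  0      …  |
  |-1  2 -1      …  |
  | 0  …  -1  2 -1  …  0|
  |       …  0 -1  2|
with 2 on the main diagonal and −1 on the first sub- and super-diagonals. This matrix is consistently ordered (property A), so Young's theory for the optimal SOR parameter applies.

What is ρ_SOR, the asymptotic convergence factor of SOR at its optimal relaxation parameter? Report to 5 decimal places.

With n=8, ρ(Jacobi) = cos(π/9) = 0.93969.
√(1−ρ_J²) = |sin(π/9)| = 0.342020
Young: ω* = 2/(1+√(1−ρ_J²)) = 2/(1+0.342020) = 2/1.342020 = 1.49029.
Hence ρ(B_{ω*}) = 1.49029 − 1 = 0.49029.

ρ_SOR = 0.49029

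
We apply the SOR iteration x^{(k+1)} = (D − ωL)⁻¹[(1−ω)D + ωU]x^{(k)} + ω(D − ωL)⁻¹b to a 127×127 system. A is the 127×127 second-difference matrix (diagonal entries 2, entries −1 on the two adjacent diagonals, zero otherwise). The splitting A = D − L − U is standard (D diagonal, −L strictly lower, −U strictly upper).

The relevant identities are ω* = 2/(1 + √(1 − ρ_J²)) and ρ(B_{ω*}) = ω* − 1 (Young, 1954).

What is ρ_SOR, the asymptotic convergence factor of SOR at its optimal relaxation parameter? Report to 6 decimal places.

ρ_SOR = 0.952093

B_J for the 127×127 system has eigenvalues cos(kπ/128); ρ_J = cos(π/128) = 0.999699.
1 − cos²(π/128) = sin²(π/128) ⇒ √(1−ρ_J²) = sin(π/128) = 0.0245412.
ω* = 2/(1+0.0245412) = 1.952093
ρ_SOR = ω* − 1 = 1.952093 − 1 = 0.952093.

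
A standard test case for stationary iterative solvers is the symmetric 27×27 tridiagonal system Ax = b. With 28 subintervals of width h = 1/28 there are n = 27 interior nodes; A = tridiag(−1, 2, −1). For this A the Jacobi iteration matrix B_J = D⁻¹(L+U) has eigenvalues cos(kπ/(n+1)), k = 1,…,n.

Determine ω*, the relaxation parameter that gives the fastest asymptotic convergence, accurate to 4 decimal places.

ω* = 1.7986

B_J for the 27×27 system has eigenvalues cos(kπ/28); ρ_J = cos(π/28) = 0.9937.
√(1 − cos²(π/28)) = sin(π/28) ≈ 0.11196.
Young: ω* = 2/(1+√(1−ρ_J²)) = 2/(1+0.11196) = 2/1.11196 = 1.7986.
ρ_SOR = ω* − 1 ≈ 0.7986.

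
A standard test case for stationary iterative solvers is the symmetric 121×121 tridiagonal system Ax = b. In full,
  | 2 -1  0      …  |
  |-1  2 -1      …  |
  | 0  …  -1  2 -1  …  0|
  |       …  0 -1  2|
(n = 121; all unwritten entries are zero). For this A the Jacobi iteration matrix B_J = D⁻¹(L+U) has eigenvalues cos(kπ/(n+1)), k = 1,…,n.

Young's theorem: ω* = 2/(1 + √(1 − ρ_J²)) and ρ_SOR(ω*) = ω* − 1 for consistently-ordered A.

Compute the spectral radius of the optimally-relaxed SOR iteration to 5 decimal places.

ρ_SOR = 0.94980

n=121: λ(B_J) = 1 − λ(A)/2 = cos(kπ/122); k=1 gives ρ_J = 0.99967.
1 − cos²(π/122) = sin²(π/122) ⇒ √(1−ρ_J²) = sin(π/122) = 0.025748.
Then 2/(1+√(1−ρ_J²)) = 2/(1+0.025748); ω* = 2/1.025748 = 1.94980.
Hence ρ(B_{ω*}) = 1.94980 − 1 = 0.94980.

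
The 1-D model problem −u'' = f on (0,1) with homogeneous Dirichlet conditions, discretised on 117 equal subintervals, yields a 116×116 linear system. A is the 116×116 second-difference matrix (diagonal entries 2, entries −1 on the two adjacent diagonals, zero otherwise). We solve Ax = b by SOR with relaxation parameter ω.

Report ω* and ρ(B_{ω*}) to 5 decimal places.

½·tridiag(1,0,1) at n=116: λ_k = cos(kπ/117); max |λ| at k=1 ⇒ ρ_J = cos(π/117) ≈ 0.99964.
√(1−ρ_J²) simplifies to sin(π/117) = 0.026848.
ω* = 2/(1+0.026848) = 1.94771
ρ_SOR = ω* − 1 = 1.94771 − 1 = 0.94771.

ω* = 1.94771, ρ_SOR = 0.94771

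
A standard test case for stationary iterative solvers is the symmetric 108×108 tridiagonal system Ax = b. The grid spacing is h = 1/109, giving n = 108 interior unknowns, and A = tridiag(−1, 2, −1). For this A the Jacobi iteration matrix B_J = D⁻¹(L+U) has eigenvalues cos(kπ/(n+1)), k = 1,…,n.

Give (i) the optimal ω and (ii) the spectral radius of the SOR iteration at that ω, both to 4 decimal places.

B_J for the 108×108 system has eigenvalues cos(kπ/109); ρ_J = cos(π/109) = 0.9996.
1 − cos²(π/109) = sin²(π/109) ⇒ √(1−ρ_J²) = sin(π/109) = 0.02882.
So ω* = 2/1.02882 = 1.9440 (Young).
[ρ_SOR] ω* − 1 = 0.9440.

ω* = 1.9440, ρ_SOR = 0.9440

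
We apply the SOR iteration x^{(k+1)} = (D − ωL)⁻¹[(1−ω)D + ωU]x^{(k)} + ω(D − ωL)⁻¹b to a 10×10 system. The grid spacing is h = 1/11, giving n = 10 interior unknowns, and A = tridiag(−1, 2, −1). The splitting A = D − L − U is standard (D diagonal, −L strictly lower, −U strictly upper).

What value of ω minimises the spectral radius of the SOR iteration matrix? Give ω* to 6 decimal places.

n=10: λ(B_J) = 1 − λ(A)/2 = cos(kπ/11); k=1 gives ρ_J = 0.959493.
√(1−ρ_J²) = |sin(π/11)| = 0.2817326
ω* = 2/(1 + 0.2817326) = 2/1.2817326 = 1.560388.
and ρ(B_{ω*}) = 1.560388 − 1 = 0.560388.

ω* = 1.560388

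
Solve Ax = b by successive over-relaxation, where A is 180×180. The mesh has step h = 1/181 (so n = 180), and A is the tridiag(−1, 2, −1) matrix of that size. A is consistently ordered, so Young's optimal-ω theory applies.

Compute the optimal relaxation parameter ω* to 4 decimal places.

n=180: λ(B_J) = 1 − λ(A)/2 = cos(kπ/181); k=1 gives ρ_J = 0.9998.
√(1 − cos²(π/181)) = sin(π/181) ≈ 0.01736.
Then 2/(1+√(1−ρ_J²)) = 2/(1+0.01736); ω* = 2/1.01736 = 1.9659.
[ρ_SOR] ω* − 1 = 0.9659.

ω* = 1.9659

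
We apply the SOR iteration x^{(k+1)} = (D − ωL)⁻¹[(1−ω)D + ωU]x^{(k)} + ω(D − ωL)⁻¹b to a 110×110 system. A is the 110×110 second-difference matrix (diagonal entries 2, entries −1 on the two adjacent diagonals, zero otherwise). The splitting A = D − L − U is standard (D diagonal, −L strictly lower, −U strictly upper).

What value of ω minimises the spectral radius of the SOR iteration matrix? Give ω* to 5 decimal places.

ω* = 1.94496

With n=110, ρ(Jacobi) = cos(π/111) = 0.99960.
root = sin(π/111) = 0.028299  (since 1−cos² = sin²).
Then 2/(1+√(1−ρ_J²)) = 2/(1+0.028299); ω* = 2/1.028299 = 1.94496.
Hence ρ(B_{ω*}) = 1.94496 − 1 = 0.94496.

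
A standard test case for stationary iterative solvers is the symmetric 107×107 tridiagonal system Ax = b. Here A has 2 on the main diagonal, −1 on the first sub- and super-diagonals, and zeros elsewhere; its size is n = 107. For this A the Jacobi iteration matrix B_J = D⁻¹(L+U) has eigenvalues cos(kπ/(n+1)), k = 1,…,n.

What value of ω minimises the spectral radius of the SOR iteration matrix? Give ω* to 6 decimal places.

[ρ_J] n=107: ρ(B_J) = cos(π/(n+1)) = cos(π/108) = 0.999577.
root = sin(π/108) = 0.0290847  (since 1−cos² = sin²).
So ω* = 2/1.0290847 = 1.943475 (Young).
ρ_SOR = ω* − 1 ≈ 0.943475.

ω* = 1.943475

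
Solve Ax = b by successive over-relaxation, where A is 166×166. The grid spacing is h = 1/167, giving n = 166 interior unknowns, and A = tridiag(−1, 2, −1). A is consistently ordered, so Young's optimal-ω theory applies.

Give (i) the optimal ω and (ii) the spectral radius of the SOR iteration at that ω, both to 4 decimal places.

ω* = 1.9631, ρ_SOR = 0.9631

½·tridiag(1,0,1) at n=166: λ_k = cos(kπ/167); max |λ| at k=1 ⇒ ρ_J = cos(π/167) ≈ 0.9998.
√(1−ρ_J²) simplifies to sin(π/167) = 0.01881.
Young: ω* = 2/(1+√(1−ρ_J²)) = 2/(1+0.01881) = 2/1.01881 = 1.9631.
ρ_SOR = ω* − 1 ≈ 0.9631.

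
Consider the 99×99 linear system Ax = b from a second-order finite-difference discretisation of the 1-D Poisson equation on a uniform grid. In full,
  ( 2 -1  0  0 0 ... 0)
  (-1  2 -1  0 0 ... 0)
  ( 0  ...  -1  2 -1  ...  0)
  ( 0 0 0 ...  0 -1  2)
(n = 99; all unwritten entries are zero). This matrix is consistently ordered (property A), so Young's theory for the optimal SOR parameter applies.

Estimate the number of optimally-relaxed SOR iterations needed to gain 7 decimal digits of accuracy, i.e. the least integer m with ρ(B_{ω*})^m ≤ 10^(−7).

m = 257

With n=99, ρ(Jacobi) = cos(π/100) = 0.9995066.
√(1−ρ_J²) simplifies to sin(π/100) = 0.0314108.
ω* = 2 / (1 + 0.0314108) = 2 / 1.0314108 ≈ 1.9390916.
At ω = 1.9390916 every |λ(B_ω)| = ω−1, so ρ_SOR = 0.9390916.
7·ln10 = 16.1181; −ln(0.9390916) = 0.0628423; m = ⌈16.1181/0.0628423⌉ = ⌈256.485⌉ = 257.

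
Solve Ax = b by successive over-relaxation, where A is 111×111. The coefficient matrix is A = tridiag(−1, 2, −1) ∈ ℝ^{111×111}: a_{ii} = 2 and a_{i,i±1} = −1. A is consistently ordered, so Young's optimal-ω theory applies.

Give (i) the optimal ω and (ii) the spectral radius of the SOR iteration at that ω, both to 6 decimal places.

ω* = 1.945438, ρ_SOR = 0.945438

With n=111, ρ(Jacobi) = cos(π/112) = 0.999607.
1 − cos²(π/112) = sin²(π/112) ⇒ √(1−ρ_J²) = sin(π/112) = 0.0280463.
ω* = 2 / (1 + 0.0280463) = 2 / 1.0280463 ≈ 1.945438.
[ρ_SOR] ω* − 1 = 0.945438.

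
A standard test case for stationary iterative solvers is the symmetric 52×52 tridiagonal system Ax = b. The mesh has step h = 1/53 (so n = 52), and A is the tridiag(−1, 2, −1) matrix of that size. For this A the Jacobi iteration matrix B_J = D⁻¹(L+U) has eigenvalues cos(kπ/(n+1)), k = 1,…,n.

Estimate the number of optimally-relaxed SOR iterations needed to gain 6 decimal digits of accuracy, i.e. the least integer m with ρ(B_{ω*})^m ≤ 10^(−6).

n=52: λ(B_J) = 1 − λ(A)/2 = cos(kπ/53); k=1 gives ρ_J = 0.9982437.
√(1−ρ_J²) simplifies to sin(π/53) = 0.0592406.
[ω*] 2 ÷ (1 + 0.0592406) = 2 ÷ 1.0592406 = 1.8881451.
ρ_SOR = ω* − 1 = 1.8881451 − 1 = 0.8881451.
Need (0.8881451)^m ≤ 10^(−6): m ≥ 6·ln10/|ln 0.8881451| = 13.8155/0.11862 = 116.469 ⇒ m = 117.

m = 117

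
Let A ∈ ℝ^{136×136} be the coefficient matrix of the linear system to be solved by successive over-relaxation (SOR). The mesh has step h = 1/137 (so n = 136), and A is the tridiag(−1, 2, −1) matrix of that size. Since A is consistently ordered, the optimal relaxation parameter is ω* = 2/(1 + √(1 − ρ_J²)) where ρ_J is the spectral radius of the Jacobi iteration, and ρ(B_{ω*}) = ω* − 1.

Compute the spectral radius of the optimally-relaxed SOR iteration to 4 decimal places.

B_J for the 136×136 system has eigenvalues cos(kπ/137); ρ_J = cos(π/137) = 0.9997.
1 − cos²(π/137) = sin²(π/137) ⇒ √(1−ρ_J²) = sin(π/137) = 0.02293.
Then 2/(1+√(1−ρ_J²)) = 2/(1+0.02293); ω* = 2/1.02293 = 1.9552.
Hence ρ(B_{ω*}) = 1.9552 − 1 = 0.9552.

ρ_SOR = 0.9552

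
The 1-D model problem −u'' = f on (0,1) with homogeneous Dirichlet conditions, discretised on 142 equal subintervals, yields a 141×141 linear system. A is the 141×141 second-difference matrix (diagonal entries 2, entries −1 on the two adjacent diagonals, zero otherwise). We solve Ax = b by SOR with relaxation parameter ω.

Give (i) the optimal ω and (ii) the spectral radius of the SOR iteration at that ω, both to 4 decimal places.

[ρ_J] n=141: ρ(B_J) = cos(π/(n+1)) = cos(π/142) = 0.9998.
root = sin(π/142) = 0.02212  (since 1−cos² = sin²).
ω* = 2/(1 + 0.02212) = 2/1.02212 = 1.9567.
At ω = 1.9567 every |λ(B_ω)| = ω−1, so ρ_SOR = 0.9567.

ω* = 1.9567, ρ_SOR = 0.9567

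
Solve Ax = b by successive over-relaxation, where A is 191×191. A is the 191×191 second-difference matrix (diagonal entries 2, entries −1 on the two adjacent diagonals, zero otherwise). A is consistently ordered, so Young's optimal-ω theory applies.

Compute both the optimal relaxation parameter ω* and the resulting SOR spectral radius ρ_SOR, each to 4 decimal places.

½·tridiag(1,0,1) at n=191: λ_k = cos(kπ/192); max |λ| at k=1 ⇒ ρ_J = cos(π/192) ≈ 0.9999.
√(1 − cos²(π/192)) = sin(π/192) ≈ 0.01636.
ω* = 2/(1+0.01636) = 1.9678
ρ(B_{ω*}) = ω*−1 = 0.9678

ω* = 1.9678, ρ_SOR = 0.9678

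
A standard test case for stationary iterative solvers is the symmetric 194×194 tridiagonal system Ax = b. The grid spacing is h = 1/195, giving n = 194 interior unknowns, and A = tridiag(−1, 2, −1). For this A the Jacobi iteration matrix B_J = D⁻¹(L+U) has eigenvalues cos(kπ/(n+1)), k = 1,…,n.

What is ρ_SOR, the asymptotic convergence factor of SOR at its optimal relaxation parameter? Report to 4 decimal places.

[ρ_J] n=194: ρ(B_J) = cos(π/(n+1)) = cos(π/195) = 0.9999.
1 − cos²(π/195) = sin²(π/195) ⇒ √(1−ρ_J²) = sin(π/195) = 0.01611.
Young: ω* = 2/(1+√(1−ρ_J²)) = 2/(1+0.01611) = 2/1.01611 = 1.9683.
and ρ(B_{ω*}) = 1.9683 − 1 = 0.9683.

ρ_SOR = 0.9683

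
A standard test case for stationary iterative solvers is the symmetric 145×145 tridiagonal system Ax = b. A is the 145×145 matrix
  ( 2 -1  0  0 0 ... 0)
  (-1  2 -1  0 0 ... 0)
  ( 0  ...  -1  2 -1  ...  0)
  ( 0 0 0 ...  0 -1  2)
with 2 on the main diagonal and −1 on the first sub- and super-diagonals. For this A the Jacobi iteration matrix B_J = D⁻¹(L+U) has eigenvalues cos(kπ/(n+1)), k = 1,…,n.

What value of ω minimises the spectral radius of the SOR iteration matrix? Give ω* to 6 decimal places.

ω* = 1.957874

ρ_J = max_k |cos(kπ/146)| = cos(π/146) = 0.999769
1 − cos²(π/146) = sin²(π/146) ⇒ √(1−ρ_J²) = sin(π/146) = 0.0215161.
Then 2/(1+√(1−ρ_J²)) = 2/(1+0.0215161); ω* = 2/1.0215161 = 1.957874.
Hence ρ(B_{ω*}) = 1.957874 − 1 = 0.957874.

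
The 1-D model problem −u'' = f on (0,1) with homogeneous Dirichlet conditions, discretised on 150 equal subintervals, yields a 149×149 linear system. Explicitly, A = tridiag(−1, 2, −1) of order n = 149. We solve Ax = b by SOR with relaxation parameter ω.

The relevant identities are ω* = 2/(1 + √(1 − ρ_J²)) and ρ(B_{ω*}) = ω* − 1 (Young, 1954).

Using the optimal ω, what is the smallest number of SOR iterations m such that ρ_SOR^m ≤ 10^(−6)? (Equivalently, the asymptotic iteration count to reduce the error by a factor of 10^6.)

m = 330

[ρ_J] n=149: ρ(B_J) = cos(π/(n+1)) = cos(π/150) = 0.9997807.
root = sin(π/150) = 0.0209424  (since 1−cos² = sin²).
Young: ω* = 2/(1+√(1−ρ_J²)) = 2/(1+0.0209424) = 2/1.0209424 = 1.9589744.
ρ(B_{ω*}) = ω*−1 = 0.9589744
m ≥ 6·ln10 / (−ln 0.9589744) = 329.797; smallest integer m = 330.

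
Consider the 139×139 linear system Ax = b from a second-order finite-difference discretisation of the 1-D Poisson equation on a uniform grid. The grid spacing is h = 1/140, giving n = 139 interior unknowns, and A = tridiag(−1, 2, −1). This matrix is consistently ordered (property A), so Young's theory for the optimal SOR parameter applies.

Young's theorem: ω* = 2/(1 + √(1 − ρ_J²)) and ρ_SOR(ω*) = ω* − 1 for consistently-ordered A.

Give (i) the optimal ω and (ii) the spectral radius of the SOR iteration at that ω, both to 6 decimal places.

ω* = 1.956109, ρ_SOR = 0.956109

ρ_J = max_k |cos(kπ/140)| = cos(π/140) = 0.999748
1 − cos²(π/140) = sin²(π/140) ⇒ √(1−ρ_J²) = sin(π/140) = 0.0224381.
ω* = 2 / (1 + 0.0224381) = 2 / 1.0224381 ≈ 1.956109.
At ω = 1.956109 every |λ(B_ω)| = ω−1, so ρ_SOR = 0.956109.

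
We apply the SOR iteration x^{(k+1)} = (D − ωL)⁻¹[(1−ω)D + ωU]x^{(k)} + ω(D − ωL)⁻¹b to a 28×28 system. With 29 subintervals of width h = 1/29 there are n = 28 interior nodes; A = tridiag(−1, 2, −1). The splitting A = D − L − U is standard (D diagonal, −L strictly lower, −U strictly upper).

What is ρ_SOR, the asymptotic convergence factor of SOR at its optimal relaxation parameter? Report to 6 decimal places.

ρ_SOR = 0.804860

n=28: λ(B_J) = 1 − λ(A)/2 = cos(kπ/29); k=1 gives ρ_J = 0.994138.
1 − cos²(π/29) = sin²(π/29) ⇒ √(1−ρ_J²) = sin(π/29) = 0.1081190.
So ω* = 2/1.1081190 = 1.804860 (Young).
ρ(B_{ω*}) = ω*−1 = 0.804860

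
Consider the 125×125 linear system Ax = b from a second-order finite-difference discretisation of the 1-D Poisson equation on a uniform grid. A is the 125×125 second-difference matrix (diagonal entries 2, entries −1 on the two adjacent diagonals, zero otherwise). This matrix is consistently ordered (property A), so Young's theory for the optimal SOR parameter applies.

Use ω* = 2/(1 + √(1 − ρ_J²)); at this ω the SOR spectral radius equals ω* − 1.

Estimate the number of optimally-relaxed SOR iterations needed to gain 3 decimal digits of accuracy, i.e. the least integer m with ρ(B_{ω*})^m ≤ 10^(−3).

½·tridiag(1,0,1) at n=125: λ_k = cos(kπ/126); max |λ| at k=1 ⇒ ρ_J = cos(π/126) ≈ 0.9996892.
root = sin(π/126) = 0.0249307  (since 1−cos² = sin²).
ω* = 2 / (1 + 0.0249307) = 2 / 1.0249307 ≈ 1.9513514.
At ω = 1.9513514 every |λ(B_ω)| = ω−1, so ρ_SOR = 0.9513514.
For 3 digits: m = 3·ln10 / (−ln 0.9513514) = 6.90776/0.0498718 = 138.510; round up → m = 139.

m = 139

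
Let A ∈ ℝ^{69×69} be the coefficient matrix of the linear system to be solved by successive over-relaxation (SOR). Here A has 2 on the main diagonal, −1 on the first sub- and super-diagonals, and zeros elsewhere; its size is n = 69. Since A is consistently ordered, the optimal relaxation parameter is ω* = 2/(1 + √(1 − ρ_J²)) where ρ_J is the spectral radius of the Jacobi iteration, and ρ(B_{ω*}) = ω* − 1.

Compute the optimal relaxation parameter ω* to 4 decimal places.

ρ_J = max_k |cos(kπ/70)| = cos(π/70) = 0.9990
1 − cos²(π/70) = sin²(π/70) ⇒ √(1−ρ_J²) = sin(π/70) = 0.04486.
Then 2/(1+√(1−ρ_J²)) = 2/(1+0.04486); ω* = 2/1.04486 = 1.9141.
ρ(B_{ω*}) = ω*−1 = 0.9141

ω* = 1.9141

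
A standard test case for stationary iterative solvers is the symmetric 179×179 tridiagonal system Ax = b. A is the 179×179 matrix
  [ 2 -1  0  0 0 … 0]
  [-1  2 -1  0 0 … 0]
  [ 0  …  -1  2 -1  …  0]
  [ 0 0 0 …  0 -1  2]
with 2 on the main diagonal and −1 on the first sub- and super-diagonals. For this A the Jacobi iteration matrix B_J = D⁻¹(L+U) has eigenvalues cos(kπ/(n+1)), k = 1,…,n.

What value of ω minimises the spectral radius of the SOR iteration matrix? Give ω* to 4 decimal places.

n=179: λ(B_J) = 1 − λ(A)/2 = cos(kπ/180); k=1 gives ρ_J = 0.9998.
√(1−ρ_J²) simplifies to sin(π/180) = 0.01745.
So ω* = 2/1.01745 = 1.9657 (Young).
Hence ρ(B_{ω*}) = 1.9657 − 1 = 0.9657.

ω* = 1.9657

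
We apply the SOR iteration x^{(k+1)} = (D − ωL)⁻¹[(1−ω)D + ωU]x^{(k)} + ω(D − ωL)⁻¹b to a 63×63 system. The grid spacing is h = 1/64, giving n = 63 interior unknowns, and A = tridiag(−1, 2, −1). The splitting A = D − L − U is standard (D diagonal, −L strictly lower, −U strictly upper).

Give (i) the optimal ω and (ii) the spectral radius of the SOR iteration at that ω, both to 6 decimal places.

ω* = 1.906455, ρ_SOR = 0.906455

ρ_J = max_k |cos(kπ/64)| = cos(π/64) = 0.998795
root = sin(π/64) = 0.0490677  (since 1−cos² = sin²).
[ω*] 2 ÷ (1 + 0.0490677) = 2 ÷ 1.0490677 = 1.906455.
ρ(B_{ω*}) = ω*−1 = 0.906455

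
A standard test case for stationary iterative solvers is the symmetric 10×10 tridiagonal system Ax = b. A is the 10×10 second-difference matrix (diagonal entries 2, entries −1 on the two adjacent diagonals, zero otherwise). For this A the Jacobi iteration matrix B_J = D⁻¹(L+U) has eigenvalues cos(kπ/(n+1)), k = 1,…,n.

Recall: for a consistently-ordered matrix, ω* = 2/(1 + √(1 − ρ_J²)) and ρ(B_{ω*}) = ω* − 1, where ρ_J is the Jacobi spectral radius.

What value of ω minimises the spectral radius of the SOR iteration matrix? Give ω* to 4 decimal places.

spectrum of D⁻¹(L+U) = {cos(kπ/11) : 1≤k≤10}; ρ_J = cos(π/11) = 0.9595.
root = sin(π/11) = 0.28173  (since 1−cos² = sin²).
ω* = 2/(1 + 0.28173) = 2/1.28173 = 1.5604.
ρ_SOR = ω* − 1 = 1.5604 − 1 = 0.5604.

ω* = 1.5604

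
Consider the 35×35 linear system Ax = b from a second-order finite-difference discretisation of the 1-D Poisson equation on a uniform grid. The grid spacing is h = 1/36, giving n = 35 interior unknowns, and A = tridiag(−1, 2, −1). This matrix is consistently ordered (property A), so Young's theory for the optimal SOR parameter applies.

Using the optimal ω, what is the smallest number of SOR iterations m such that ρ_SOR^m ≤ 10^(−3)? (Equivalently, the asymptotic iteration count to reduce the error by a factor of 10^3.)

m = 40

[ρ_J] n=35: ρ(B_J) = cos(π/(n+1)) = cos(π/36) = 0.9961947.
1 − cos²(π/36) = sin²(π/36) ⇒ √(1−ρ_J²) = sin(π/36) = 0.0871557.
[ω*] 2 ÷ (1 + 0.0871557) = 2 ÷ 1.0871557 = 1.8396629.
[ρ_SOR] ω* − 1 = 0.8396629.
For 3 digits: m = 3·ln10 / (−ln 0.8396629) = 6.90776/0.174755 = 39.528; round up → m = 40.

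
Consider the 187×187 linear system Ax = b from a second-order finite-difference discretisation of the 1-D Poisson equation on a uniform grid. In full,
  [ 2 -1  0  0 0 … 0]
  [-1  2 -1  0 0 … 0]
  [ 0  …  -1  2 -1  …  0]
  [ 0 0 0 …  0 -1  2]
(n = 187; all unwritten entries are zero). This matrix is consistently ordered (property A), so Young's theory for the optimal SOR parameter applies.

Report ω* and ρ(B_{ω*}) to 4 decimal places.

B_J for the 187×187 system has eigenvalues cos(kπ/188); ρ_J = cos(π/188) = 0.9999.
√(1 − cos²(π/188)) = sin(π/188) ≈ 0.01671.
So ω* = 2/1.01671 = 1.9671 (Young).
ρ(B_{ω*}) = ω*−1 = 0.9671

ω* = 1.9671, ρ_SOR = 0.9671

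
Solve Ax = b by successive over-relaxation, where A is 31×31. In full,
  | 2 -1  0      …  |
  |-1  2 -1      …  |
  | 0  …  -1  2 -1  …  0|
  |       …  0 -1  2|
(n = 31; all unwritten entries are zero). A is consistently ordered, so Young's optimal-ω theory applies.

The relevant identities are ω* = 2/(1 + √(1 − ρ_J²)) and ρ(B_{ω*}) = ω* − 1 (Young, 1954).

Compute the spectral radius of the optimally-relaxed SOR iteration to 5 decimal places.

ρ_SOR = 0.82147

[ρ_J] n=31: ρ(B_J) = cos(π/(n+1)) = cos(π/32) = 0.99518.
√(1−ρ_J²) = |sin(π/32)| = 0.098017
Young: ω* = 2/(1+√(1−ρ_J²)) = 2/(1+0.098017) = 2/1.098017 = 1.82147.
[ρ_SOR] ω* − 1 = 0.82147.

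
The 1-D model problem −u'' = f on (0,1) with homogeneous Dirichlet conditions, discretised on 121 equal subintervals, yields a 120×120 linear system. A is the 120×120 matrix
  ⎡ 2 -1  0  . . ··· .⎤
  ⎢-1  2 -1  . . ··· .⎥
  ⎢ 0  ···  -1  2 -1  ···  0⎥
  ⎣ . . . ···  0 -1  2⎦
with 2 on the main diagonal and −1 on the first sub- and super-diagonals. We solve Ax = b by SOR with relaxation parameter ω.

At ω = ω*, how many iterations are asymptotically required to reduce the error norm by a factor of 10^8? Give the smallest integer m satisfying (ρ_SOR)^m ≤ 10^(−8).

m = 355

½·tridiag(1,0,1) at n=120: λ_k = cos(kπ/121); max |λ| at k=1 ⇒ ρ_J = cos(π/121) ≈ 0.9996630.
√(1−ρ_J²) simplifies to sin(π/121) = 0.0259607.
[ω*] 2 ÷ (1 + 0.0259607) = 2 ÷ 1.0259607 = 1.9493924.
At ω = 1.9493924 every |λ(B_ω)| = ω−1, so ρ_SOR = 0.9493924.
For 8 digits: m = 8·ln10 / (−ln 0.9493924) = 18.4207/0.0519331 = 354.701; round up → m = 355.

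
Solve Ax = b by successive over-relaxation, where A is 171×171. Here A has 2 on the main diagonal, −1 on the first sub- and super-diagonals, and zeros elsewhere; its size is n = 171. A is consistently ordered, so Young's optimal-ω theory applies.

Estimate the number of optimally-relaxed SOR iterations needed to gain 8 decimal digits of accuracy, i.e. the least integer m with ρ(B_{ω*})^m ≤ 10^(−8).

m = 505

n=171: λ(B_J) = 1 − λ(A)/2 = cos(kπ/172); k=1 gives ρ_J = 0.9998332.
√(1 − cos²(π/172)) = sin(π/172) ≈ 0.0182641.
Then 2/(1+√(1−ρ_J²)) = 2/(1+0.0182641); ω* = 2/1.0182641 = 1.9641270.
ρ_SOR = ω* − 1 = 1.9641270 − 1 = 0.9641270.
ρ_SOR^m ≤ 10^(−8) ⇔ m ≥ 8·ln10/(−ln 0.9641270) = 18.4207/0.0365323 = 504.231; m = ⌈504.231⌉ = 505.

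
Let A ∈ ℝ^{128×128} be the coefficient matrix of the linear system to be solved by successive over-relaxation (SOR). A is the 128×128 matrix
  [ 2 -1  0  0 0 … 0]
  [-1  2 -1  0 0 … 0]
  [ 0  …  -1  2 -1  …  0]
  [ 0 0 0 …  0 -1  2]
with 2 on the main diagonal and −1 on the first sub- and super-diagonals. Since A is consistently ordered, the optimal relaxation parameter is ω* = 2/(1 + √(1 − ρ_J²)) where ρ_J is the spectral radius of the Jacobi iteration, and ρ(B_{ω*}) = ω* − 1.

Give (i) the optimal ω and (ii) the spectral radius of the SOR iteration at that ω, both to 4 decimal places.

ω* = 1.9525, ρ_SOR = 0.9525

½·tridiag(1,0,1) at n=128: λ_k = cos(kπ/129); max |λ| at k=1 ⇒ ρ_J = cos(π/129) ≈ 0.9997.
√(1 − cos²(π/129)) = sin(π/129) ≈ 0.02435.
So ω* = 2/1.02435 = 1.9525 (Young).
ρ_SOR = ω* − 1 ≈ 0.9525.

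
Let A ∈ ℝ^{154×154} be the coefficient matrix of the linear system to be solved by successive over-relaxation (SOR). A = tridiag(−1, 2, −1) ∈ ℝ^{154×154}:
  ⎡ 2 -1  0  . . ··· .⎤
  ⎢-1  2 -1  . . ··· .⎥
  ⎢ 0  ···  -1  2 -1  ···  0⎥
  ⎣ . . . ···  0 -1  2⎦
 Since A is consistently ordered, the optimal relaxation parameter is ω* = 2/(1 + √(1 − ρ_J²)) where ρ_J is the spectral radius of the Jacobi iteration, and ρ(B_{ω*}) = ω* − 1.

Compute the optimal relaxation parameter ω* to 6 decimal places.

With n=154, ρ(Jacobi) = cos(π/155) = 0.999795.
√(1−ρ_J²) simplifies to sin(π/155) = 0.0202670.
ω* = 2 / (1 + 0.0202670) = 2 / 1.0202670 ≈ 1.960271.
ρ(B_{ω*}) = ω*−1 = 0.960271

ω* = 1.960271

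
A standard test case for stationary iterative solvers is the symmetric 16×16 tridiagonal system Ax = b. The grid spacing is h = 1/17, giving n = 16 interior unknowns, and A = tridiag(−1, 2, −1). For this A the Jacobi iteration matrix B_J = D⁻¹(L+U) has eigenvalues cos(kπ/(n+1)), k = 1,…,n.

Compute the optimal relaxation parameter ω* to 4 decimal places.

ω* = 1.6895

[ρ_J] n=16: ρ(B_J) = cos(π/(n+1)) = cos(π/17) = 0.9830.
root = sin(π/17) = 0.18375  (since 1−cos² = sin²).
So ω* = 2/1.18375 = 1.6895 (Young).
ρ_SOR = ω* − 1 = 1.6895 − 1 = 0.6895.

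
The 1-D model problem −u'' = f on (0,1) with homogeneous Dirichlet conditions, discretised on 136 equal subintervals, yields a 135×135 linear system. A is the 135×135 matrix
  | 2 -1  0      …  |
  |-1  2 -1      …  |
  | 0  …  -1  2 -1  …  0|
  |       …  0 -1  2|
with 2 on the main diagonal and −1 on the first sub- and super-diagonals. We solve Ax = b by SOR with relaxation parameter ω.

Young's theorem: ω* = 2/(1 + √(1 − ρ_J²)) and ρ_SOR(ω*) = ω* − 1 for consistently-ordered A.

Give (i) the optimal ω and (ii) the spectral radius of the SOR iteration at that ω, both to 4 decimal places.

ω* = 1.9548, ρ_SOR = 0.9548

With n=135, ρ(Jacobi) = cos(π/136) = 0.9997.
√(1 − cos²(π/136)) = sin(π/136) ≈ 0.02310.
ω* = 2 / (1 + 0.02310) = 2 / 1.02310 ≈ 1.9548.
[ρ_SOR] ω* − 1 = 0.9548.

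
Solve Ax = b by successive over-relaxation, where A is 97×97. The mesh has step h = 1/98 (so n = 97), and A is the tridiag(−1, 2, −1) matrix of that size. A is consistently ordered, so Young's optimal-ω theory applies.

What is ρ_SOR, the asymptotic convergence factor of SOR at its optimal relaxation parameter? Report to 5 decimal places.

[ρ_J] n=97: ρ(B_J) = cos(π/(n+1)) = cos(π/98) = 0.99949.
√(1−ρ_J²) simplifies to sin(π/98) = 0.032052.
[ω*] 2 ÷ (1 + 0.032052) = 2 ÷ 1.032052 = 1.93789.
ρ(B_{ω*}) = ω*−1 = 0.93789

ρ_SOR = 0.93789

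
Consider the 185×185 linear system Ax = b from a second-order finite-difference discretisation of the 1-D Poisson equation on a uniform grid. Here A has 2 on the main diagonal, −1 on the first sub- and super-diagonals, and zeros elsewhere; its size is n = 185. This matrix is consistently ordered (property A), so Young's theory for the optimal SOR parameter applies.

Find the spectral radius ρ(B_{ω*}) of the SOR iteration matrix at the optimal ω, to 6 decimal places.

ρ_J = max_k |cos(kπ/186)| = cos(π/186) = 0.999857
√(1 − cos²(π/186)) = sin(π/186) ≈ 0.0168895.
Young: ω* = 2/(1+√(1−ρ_J²)) = 2/(1+0.0168895) = 2/1.0168895 = 1.966782.
ρ_SOR = ω* − 1 ≈ 0.966782.

ρ_SOR = 0.966782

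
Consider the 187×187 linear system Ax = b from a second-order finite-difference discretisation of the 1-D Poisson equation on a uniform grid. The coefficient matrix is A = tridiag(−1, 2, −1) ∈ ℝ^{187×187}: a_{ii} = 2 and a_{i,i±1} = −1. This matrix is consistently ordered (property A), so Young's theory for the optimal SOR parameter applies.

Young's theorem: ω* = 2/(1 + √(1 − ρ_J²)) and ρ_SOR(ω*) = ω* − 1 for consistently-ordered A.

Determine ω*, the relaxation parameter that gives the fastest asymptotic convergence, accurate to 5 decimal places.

ρ_J = max_k |cos(kπ/188)| = cos(π/188) = 0.99986
√(1−ρ_J²) = |sin(π/188)| = 0.016710
ω* = 2 / (1 + 0.016710) = 2 / 1.016710 ≈ 1.96713.
At ω = 1.96713 every |λ(B_ω)| = ω−1, so ρ_SOR = 0.96713.

ω* = 1.96713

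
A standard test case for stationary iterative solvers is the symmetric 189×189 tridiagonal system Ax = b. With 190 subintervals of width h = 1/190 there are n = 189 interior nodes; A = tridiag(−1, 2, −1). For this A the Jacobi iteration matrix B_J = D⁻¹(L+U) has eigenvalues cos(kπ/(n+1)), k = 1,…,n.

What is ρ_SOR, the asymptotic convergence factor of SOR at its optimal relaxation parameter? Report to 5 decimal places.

ρ_SOR = 0.96747

spectrum of D⁻¹(L+U) = {cos(kπ/190) : 1≤k≤189}; ρ_J = cos(π/190) = 0.99986.
√(1 − cos²(π/190)) = sin(π/190) ≈ 0.016534.
ω* = 2/(1 + 0.016534) = 2/1.016534 = 1.96747.
and ρ(B_{ω*}) = 1.96747 − 1 = 0.96747.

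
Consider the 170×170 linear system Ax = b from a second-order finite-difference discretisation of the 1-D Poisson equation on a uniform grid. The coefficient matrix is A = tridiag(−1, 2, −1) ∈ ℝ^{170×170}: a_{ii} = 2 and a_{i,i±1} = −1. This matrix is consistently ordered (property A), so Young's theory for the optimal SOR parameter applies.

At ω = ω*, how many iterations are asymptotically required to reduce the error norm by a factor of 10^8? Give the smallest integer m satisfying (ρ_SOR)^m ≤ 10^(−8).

B_J for the 170×170 system has eigenvalues cos(kπ/171); ρ_J = cos(π/171) = 0.9998312.
√(1−ρ_J²) = |sin(π/171)| = 0.0183709
ω* = 2 / (1 + 0.0183709) = 2 / 1.0183709 ≈ 1.9639210.
ρ(B_{ω*}) = ω*−1 = 0.9639210
Need (0.9639210)^m ≤ 10^(−8): m ≥ 8·ln10/|ln 0.9639210| = 18.4207/0.0367459 = 501.299 ⇒ m = 502.

m = 502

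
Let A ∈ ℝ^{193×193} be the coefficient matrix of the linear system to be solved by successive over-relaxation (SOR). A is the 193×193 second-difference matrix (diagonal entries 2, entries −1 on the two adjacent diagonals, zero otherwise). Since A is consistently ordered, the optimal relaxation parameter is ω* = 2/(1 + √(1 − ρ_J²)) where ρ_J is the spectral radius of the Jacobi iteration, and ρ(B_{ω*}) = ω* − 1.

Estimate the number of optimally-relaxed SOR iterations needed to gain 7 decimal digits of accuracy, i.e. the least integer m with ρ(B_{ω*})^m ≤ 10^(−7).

[ρ_J] n=193: ρ(B_J) = cos(π/(n+1)) = cos(π/194) = 0.9998689.
√(1 − cos²(π/194)) = sin(π/194) ≈ 0.0161931.
ω* = 2 / (1 + 0.0161931) = 2 / 1.0161931 ≈ 1.9681299.
ρ(B_{ω*}) = ω*−1 = 0.9681299
Need (0.9681299)^m ≤ 10^(−7): m ≥ 7·ln10/|ln 0.9681299| = 16.1181/0.032389 = 497.641 ⇒ m = 498.

m = 498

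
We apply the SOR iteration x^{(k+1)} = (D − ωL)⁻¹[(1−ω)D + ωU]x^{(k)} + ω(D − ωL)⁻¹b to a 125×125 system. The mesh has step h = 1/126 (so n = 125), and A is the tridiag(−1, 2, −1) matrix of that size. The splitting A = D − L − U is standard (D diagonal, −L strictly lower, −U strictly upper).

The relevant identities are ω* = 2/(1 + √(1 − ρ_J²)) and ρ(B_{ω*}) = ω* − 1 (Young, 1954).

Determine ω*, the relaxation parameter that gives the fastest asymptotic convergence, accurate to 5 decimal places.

ω* = 1.95135

With n=125, ρ(Jacobi) = cos(π/126) = 0.99969.
√(1−ρ_J²) = |sin(π/126)| = 0.024931
ω* = 2 / (1 + 0.024931) = 2 / 1.024931 ≈ 1.95135.
Hence ρ(B_{ω*}) = 1.95135 − 1 = 0.95135.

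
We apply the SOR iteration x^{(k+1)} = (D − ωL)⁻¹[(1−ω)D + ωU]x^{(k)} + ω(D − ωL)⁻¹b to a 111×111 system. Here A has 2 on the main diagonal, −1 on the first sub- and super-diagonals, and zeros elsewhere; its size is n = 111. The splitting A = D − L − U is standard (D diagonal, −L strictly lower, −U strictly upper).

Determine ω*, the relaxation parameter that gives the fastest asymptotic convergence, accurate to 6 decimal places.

With n=111, ρ(Jacobi) = cos(π/112) = 0.999607.
root = sin(π/112) = 0.0280463  (since 1−cos² = sin²).
Then 2/(1+√(1−ρ_J²)) = 2/(1+0.0280463); ω* = 2/1.0280463 = 1.945438.
ρ_SOR = ω* − 1 ≈ 0.945438.

ω* = 1.945438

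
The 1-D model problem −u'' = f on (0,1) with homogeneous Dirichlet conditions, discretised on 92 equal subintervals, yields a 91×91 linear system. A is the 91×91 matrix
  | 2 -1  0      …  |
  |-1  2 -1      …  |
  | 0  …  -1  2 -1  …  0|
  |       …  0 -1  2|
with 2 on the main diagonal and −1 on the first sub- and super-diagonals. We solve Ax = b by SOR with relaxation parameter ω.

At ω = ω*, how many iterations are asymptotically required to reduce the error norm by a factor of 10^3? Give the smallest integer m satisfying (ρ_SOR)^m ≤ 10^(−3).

ρ_J = max_k |cos(kπ/92)| = cos(π/92) = 0.9994170
√(1 − cos²(π/92)) = sin(π/92) ≈ 0.0341411.
Young: ω* = 2/(1+√(1−ρ_J²)) = 2/(1+0.0341411) = 2/1.0341411 = 1.9339721.
At ω = 1.9339721 every |λ(B_ω)| = ω−1, so ρ_SOR = 0.9339721.
ρ_SOR^m ≤ 10^(−3) ⇔ m ≥ 3·ln10/(−ln 0.9339721) = 6.90776/0.0683087 = 101.126; m = ⌈101.126⌉ = 102.

m = 102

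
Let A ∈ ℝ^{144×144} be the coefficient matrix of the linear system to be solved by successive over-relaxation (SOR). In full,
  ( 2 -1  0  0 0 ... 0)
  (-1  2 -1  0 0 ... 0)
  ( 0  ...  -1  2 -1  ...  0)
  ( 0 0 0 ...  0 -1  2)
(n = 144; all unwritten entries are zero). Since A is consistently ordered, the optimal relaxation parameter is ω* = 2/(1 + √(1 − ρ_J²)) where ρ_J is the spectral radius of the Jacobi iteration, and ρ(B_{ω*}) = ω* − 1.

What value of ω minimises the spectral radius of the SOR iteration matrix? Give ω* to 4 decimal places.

[ρ_J] n=144: ρ(B_J) = cos(π/(n+1)) = cos(π/145) = 0.9998.
√(1 − cos²(π/145)) = sin(π/145) ≈ 0.02166.
Then 2/(1+√(1−ρ_J²)) = 2/(1+0.02166); ω* = 2/1.02166 = 1.9576.
ρ_SOR = ω* − 1 ≈ 0.9576.

ω* = 1.9576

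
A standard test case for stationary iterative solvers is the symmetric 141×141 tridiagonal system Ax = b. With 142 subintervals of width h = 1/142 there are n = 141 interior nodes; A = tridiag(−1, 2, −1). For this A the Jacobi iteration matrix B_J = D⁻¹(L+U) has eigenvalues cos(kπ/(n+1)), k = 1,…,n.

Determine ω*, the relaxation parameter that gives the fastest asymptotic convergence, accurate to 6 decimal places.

ω* = 1.956713

With n=141, ρ(Jacobi) = cos(π/142) = 0.999755.
root = sin(π/142) = 0.0221221  (since 1−cos² = sin²).
ω* = 2/(1+0.0221221) = 1.956713
and ρ(B_{ω*}) = 1.956713 − 1 = 0.956713.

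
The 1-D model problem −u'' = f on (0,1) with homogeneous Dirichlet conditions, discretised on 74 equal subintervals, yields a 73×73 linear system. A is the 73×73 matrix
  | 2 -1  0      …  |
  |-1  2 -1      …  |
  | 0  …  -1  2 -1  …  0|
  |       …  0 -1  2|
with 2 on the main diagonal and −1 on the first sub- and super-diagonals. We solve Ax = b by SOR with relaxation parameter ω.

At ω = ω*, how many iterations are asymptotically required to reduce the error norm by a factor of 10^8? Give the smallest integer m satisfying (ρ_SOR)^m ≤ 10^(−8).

m = 217

n=73: λ(B_J) = 1 − λ(A)/2 = cos(kπ/74); k=1 gives ρ_J = 0.9990990.
√(1−ρ_J²) = |sin(π/74)| = 0.0424412
Young: ω* = 2/(1+√(1−ρ_J²)) = 2/(1+0.0424412) = 2/1.0424412 = 1.9185734.
ρ(B_{ω*}) = ω*−1 = 0.9185734
For 8 digits: m = 8·ln10 / (−ln 0.9185734) = 18.4207/0.0849335 = 216.884; round up → m = 217.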